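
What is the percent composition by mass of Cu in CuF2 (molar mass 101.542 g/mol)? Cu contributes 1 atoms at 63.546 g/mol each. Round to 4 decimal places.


pct = 100 * (n_elem * M_elem) / M_total
mass_contribution = 1 * 63.546 = 63.546 g/mol
pct = 100 * 63.546 / 101.542
pct = 62.58100097 %, rounded to 4 dp:

62.5810 %


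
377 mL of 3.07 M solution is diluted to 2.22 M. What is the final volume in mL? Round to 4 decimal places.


Dilution: M1*V1 = M2*V2, solve for V2.
V2 = M1*V1 / M2
V2 = 3.07 * 377 / 2.22
V2 = 1157.39 / 2.22
V2 = 521.34684685 mL, rounded to 4 dp:

521.3468 mL


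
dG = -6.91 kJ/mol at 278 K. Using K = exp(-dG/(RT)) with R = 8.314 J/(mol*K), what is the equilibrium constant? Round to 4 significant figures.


dG is in kJ/mol; multiply by 1000 to match R in J/(mol*K).
RT = 8.314 * 278 = 2311.292 J/mol
exponent = -dG*1000 / (RT) = -(-6.91*1000) / 2311.292 = 2.98966985
K = exp(2.98966985)
K = 19.879118, rounded to 4 significant figures:

19.88


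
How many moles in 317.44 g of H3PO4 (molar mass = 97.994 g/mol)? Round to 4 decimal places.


n = mass / M
n = 317.44 / 97.994
n = 3.239382 mol, rounded to 4 dp:

3.2394 mol


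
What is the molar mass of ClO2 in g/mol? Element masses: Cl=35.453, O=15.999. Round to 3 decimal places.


M = sum(count * atomic_mass) over atoms.
M = 1*35.453 + 2*15.999
M = 35.453 + 31.998
M = 67.451 g/mol, rounded to 3 dp:

67.451 g/mol


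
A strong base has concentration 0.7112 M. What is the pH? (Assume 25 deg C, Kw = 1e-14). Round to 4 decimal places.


A strong base dissociates completely, so [OH-] equals the given concentration.
pOH = -log10([OH-]) = -log10(0.7112) = 0.148008
pH = 14 - pOH = 14 - 0.148008
pH = 13.851992, rounded to 4 dp:

13.8520


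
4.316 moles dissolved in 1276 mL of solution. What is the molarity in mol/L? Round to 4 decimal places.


Convert volume to liters: V_L = V_mL / 1000.
V_L = 1276 / 1000 = 1.276 L
M = n / V_L = 4.316 / 1.276
M = 3.38244514 mol/L, rounded to 4 dp:

3.3824 mol/L


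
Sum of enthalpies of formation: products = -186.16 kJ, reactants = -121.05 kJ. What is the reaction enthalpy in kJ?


dH_rxn = sum(dH_f products) - sum(dH_f reactants)
dH_rxn = -186.16 - (-121.05)
dH_rxn = -65.11 kJ:

-65.11 kJ


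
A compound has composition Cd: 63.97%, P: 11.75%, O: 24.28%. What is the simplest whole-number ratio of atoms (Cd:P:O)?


Assume 100 g of compound, divide each mass% by atomic mass to get moles, then normalize by the smallest to get a raw atom ratio.
Moles per 100 g: Cd: 63.97/112.414 = 0.5691, P: 11.75/30.974 = 0.3794, O: 24.28/15.999 = 1.5176
Raw ratio (divide by min = 0.3794): Cd: 1.5, P: 1.0, O: 4.001
Multiply by 2 to clear fractions: Cd: 3.0 ~= 3, P: 2.0 ~= 2, O: 8.001 ~= 8
Reduce by GCD to get the simplest whole-number ratio:

3:2:8


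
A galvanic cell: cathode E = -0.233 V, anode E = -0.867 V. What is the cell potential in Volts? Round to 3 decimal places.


Standard cell potential: E_cell = E_cathode - E_anode.
E_cell = -0.233 - (-0.867)
E_cell = 0.634 V, rounded to 3 dp:

0.634 V


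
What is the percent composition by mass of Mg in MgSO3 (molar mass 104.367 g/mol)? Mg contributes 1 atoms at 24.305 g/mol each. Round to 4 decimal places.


pct = 100 * (n_elem * M_elem) / M_total
mass_contribution = 1 * 24.305 = 24.305 g/mol
pct = 100 * 24.305 / 104.367
pct = 23.28801249 %, rounded to 4 dp:

23.2880 %


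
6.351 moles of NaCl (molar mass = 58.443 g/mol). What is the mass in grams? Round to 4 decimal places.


mass = n * M
mass = 6.351 * 58.443
mass = 371.171493 g, rounded to 4 dp:

371.1715 g


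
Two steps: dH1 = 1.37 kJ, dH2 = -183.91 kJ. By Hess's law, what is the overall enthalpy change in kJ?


Hess's law: enthalpy is a state function, so add the step enthalpies.
dH_total = dH1 + dH2 = 1.37 + (-183.91)
dH_total = -182.54 kJ:

-182.54 kJ


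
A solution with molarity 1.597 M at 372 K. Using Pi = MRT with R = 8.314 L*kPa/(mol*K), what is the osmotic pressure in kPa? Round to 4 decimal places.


Osmotic pressure (van't Hoff): Pi = M*R*T.
RT = 8.314 * 372 = 3092.808
Pi = 1.597 * 3092.808
Pi = 4939.214376 kPa, rounded to 4 dp:

4939.2144 kPa


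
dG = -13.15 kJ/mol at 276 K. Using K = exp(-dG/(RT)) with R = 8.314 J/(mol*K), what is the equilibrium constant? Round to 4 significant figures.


dG is in kJ/mol; multiply by 1000 to match R in J/(mol*K).
RT = 8.314 * 276 = 2294.664 J/mol
exponent = -dG*1000 / (RT) = -(-13.15*1000) / 2294.664 = 5.7306865
K = exp(5.7306865)
K = 308.18076, rounded to 4 significant figures:

308.2


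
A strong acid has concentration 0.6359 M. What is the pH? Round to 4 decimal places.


A strong acid dissociates completely, so [H+] equals the given concentration.
pH = -log10([H+]) = -log10(0.6359)
pH = 0.19661118, rounded to 4 dp:

0.1966


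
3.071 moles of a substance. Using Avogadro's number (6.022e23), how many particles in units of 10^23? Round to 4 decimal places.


N = n * NA, then divide by 1e23 for the requested units.
N / 1e23 = n * 6.022
N / 1e23 = 3.071 * 6.022
N / 1e23 = 18.493562, rounded to 4 dp:

18.4936


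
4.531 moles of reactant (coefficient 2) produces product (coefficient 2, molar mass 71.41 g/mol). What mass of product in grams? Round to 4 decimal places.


Use the coefficient ratio to convert reactant moles to product moles, then multiply by the product's molar mass.
moles_P = moles_R * (coeff_P / coeff_R) = 4.531 * (2/2) = 4.531
mass_P = moles_P * M_P = 4.531 * 71.41
mass_P = 323.55871 g, rounded to 4 dp:

323.5587 g


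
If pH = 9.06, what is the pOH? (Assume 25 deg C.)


At 25 deg C, pH + pOH = 14.
pOH = 14 - pH = 14 - 9.06
pOH = 4.94:

4.94


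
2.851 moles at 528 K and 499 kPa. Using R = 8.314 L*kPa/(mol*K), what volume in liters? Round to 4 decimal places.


PV = nRT, solve for V = nRT / P.
nRT = 2.851 * 8.314 * 528 = 12515.297
V = 12515.297 / 499
V = 25.08075551 L, rounded to 4 dp:

25.0808 L


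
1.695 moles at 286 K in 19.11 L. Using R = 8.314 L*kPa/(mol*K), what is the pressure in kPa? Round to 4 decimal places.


PV = nRT, solve for P = nRT / V.
nRT = 1.695 * 8.314 * 286 = 4030.3778
P = 4030.3778 / 19.11
P = 210.9041235 kPa, rounded to 4 dp:

210.9041 kPa


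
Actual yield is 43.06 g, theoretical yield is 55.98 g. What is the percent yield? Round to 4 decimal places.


% yield = 100 * actual / theoretical
% yield = 100 * 43.06 / 55.98
% yield = 76.92032869 %, rounded to 4 dp:

76.9203 %


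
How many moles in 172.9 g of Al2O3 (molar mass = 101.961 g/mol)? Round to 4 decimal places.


n = mass / M
n = 172.9 / 101.961
n = 1.69574641 mol, rounded to 4 dp:

1.6957 mol


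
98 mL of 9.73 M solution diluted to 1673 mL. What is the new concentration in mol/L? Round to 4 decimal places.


Dilution: M1*V1 = M2*V2, solve for M2.
M2 = M1*V1 / V2
M2 = 9.73 * 98 / 1673
M2 = 953.54 / 1673
M2 = 0.56995816 mol/L, rounded to 4 dp:

0.5700 mol/L


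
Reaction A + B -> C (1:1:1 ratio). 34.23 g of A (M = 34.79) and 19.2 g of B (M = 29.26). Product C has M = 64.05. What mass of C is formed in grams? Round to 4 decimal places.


Find moles of each reactant; the smaller value is the limiting reagent in a 1:1:1 reaction, so moles_C equals moles of the limiter.
n_A = mass_A / M_A = 34.23 / 34.79 = 0.983903 mol
n_B = mass_B / M_B = 19.2 / 29.26 = 0.656186 mol
Limiting reagent: B (smaller), n_limiting = 0.656186 mol
mass_C = n_limiting * M_C = 0.656186 * 64.05
mass_C = 42.0287133 g, rounded to 4 dp:

42.0287 g


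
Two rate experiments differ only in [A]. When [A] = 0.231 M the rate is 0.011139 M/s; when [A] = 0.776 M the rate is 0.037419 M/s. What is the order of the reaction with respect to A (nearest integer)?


Rate is proportional to [A]^n, so rate2/rate1 = ([A]2/[A]1)^n. Take logs to solve for n.
rate2/rate1 = 0.037419 / 0.011139 = 3.3593
[A]2/[A]1 = 0.776 / 0.231 = 3.3593
n = ln(3.3593) / ln(3.3593) = 1.0
Nearest integer order:

1


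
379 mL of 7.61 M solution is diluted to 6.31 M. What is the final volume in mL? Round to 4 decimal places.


Dilution: M1*V1 = M2*V2, solve for V2.
V2 = M1*V1 / M2
V2 = 7.61 * 379 / 6.31
V2 = 2884.19 / 6.31
V2 = 457.08240887 mL, rounded to 4 dp:

457.0824 mL


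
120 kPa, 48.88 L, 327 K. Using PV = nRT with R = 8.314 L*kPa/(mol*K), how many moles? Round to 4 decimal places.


PV = nRT, solve for n = PV / (RT).
PV = 120 * 48.88 = 5865.6
RT = 8.314 * 327 = 2718.678
n = 5865.6 / 2718.678
n = 2.15751921 mol, rounded to 4 dp:

2.1575 mol


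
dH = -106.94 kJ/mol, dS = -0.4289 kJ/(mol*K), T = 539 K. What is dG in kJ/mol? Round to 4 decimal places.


Gibbs: dG = dH - T*dS (consistent units, dS already in kJ/(mol*K)).
T*dS = 539 * -0.4289 = -231.1771
dG = -106.94 - (-231.1771)
dG = 124.2371 kJ/mol, rounded to 4 dp:

124.2371 kJ/mol


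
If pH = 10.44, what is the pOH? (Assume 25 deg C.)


At 25 deg C, pH + pOH = 14.
pOH = 14 - pH = 14 - 10.44
pOH = 3.56:

3.56


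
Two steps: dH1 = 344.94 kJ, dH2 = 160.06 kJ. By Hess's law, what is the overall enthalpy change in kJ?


Hess's law: enthalpy is a state function, so add the step enthalpies.
dH_total = dH1 + dH2 = 344.94 + (160.06)
dH_total = 505.0 kJ:

505.00 kJ


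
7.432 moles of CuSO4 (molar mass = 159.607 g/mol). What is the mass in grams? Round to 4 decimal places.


mass = n * M
mass = 7.432 * 159.607
mass = 1186.199224 g, rounded to 4 dp:

1186.1992 g


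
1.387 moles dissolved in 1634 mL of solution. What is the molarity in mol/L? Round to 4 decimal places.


Convert volume to liters: V_L = V_mL / 1000.
V_L = 1634 / 1000 = 1.634 L
M = n / V_L = 1.387 / 1.634
M = 0.84883721 mol/L, rounded to 4 dp:

0.8488 mol/L


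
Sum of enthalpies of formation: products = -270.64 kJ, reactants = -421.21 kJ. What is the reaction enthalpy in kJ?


dH_rxn = sum(dH_f products) - sum(dH_f reactants)
dH_rxn = -270.64 - (-421.21)
dH_rxn = 150.57 kJ:

150.57 kJ


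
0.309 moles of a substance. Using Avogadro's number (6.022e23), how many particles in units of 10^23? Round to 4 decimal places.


N = n * NA, then divide by 1e23 for the requested units.
N / 1e23 = n * 6.022
N / 1e23 = 0.309 * 6.022
N / 1e23 = 1.860798, rounded to 4 dp:

1.8608


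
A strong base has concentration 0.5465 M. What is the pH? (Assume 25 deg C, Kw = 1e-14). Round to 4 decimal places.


A strong base dissociates completely, so [OH-] equals the given concentration.
pOH = -log10([OH-]) = -log10(0.5465) = 0.26241
pH = 14 - pOH = 14 - 0.26241
pH = 13.73759, rounded to 4 dp:

13.7376


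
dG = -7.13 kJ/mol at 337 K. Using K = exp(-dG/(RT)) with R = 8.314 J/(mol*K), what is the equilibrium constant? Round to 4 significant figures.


dG is in kJ/mol; multiply by 1000 to match R in J/(mol*K).
RT = 8.314 * 337 = 2801.818 J/mol
exponent = -dG*1000 / (RT) = -(-7.13*1000) / 2801.818 = 2.54477628
K = exp(2.54477628)
K = 12.740377, rounded to 4 significant figures:

12.74


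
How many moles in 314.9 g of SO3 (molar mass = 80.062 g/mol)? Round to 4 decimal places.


n = mass / M
n = 314.9 / 80.062
n = 3.93320177 mol, rounded to 4 dp:

3.9332 mol


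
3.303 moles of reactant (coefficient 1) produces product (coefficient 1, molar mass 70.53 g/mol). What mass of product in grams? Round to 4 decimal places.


Use the coefficient ratio to convert reactant moles to product moles, then multiply by the product's molar mass.
moles_P = moles_R * (coeff_P / coeff_R) = 3.303 * (1/1) = 3.303
mass_P = moles_P * M_P = 3.303 * 70.53
mass_P = 232.96059 g, rounded to 4 dp:

232.9606 g


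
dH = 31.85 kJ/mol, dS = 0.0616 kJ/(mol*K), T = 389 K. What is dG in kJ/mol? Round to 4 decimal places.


Gibbs: dG = dH - T*dS (consistent units, dS already in kJ/(mol*K)).
T*dS = 389 * 0.0616 = 23.9624
dG = 31.85 - (23.9624)
dG = 7.8876 kJ/mol, rounded to 4 dp:

7.8876 kJ/mol


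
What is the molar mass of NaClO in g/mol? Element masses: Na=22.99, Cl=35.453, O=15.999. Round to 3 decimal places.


M = sum(count * atomic_mass) over atoms.
M = 1*22.99 + 1*35.453 + 1*15.999
M = 22.99 + 35.453 + 15.999
M = 74.442 g/mol, rounded to 3 dp:

74.442 g/mol


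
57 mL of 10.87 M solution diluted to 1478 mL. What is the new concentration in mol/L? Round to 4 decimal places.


Dilution: M1*V1 = M2*V2, solve for M2.
M2 = M1*V1 / V2
M2 = 10.87 * 57 / 1478
M2 = 619.59 / 1478
M2 = 0.41920839 mol/L, rounded to 4 dp:

0.4192 mol/L


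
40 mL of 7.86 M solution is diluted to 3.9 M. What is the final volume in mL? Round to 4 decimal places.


Dilution: M1*V1 = M2*V2, solve for V2.
V2 = M1*V1 / M2
V2 = 7.86 * 40 / 3.9
V2 = 314.4 / 3.9
V2 = 80.61538462 mL, rounded to 4 dp:

80.6154 mL


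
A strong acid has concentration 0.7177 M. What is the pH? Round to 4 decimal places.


A strong acid dissociates completely, so [H+] equals the given concentration.
pH = -log10([H+]) = -log10(0.7177)
pH = 0.14405705, rounded to 4 dp:

0.1441


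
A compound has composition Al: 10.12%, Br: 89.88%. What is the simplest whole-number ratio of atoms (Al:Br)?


Assume 100 g of compound, divide each mass% by atomic mass to get moles, then normalize by the smallest to get a raw atom ratio.
Moles per 100 g: Al: 10.12/26.982 = 0.3751, Br: 89.88/79.904 = 1.1248
Raw ratio (divide by min = 0.3751): Al: 1.0, Br: 2.999
Multiply by 1 to clear fractions: Al: 1.0 ~= 1, Br: 2.999 ~= 3
Reduce by GCD to get the simplest whole-number ratio:

1:3


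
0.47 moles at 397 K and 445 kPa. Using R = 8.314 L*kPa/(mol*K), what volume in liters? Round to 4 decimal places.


PV = nRT, solve for V = nRT / P.
nRT = 0.47 * 8.314 * 397 = 1551.3093
V = 1551.3093 / 445
V = 3.48608831 L, rounded to 4 dp:

3.4861 L


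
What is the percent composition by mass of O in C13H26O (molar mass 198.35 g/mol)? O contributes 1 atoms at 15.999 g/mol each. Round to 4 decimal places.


pct = 100 * (n_elem * M_elem) / M_total
mass_contribution = 1 * 15.999 = 15.999 g/mol
pct = 100 * 15.999 / 198.35
pct = 8.06604487 %, rounded to 4 dp:

8.0660 %


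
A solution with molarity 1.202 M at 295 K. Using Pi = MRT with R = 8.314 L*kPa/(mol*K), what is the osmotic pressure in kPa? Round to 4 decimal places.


Osmotic pressure (van't Hoff): Pi = M*R*T.
RT = 8.314 * 295 = 2452.63
Pi = 1.202 * 2452.63
Pi = 2948.06126 kPa, rounded to 4 dp:

2948.0613 kPa


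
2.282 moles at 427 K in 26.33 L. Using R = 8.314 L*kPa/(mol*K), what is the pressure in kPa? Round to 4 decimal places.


PV = nRT, solve for P = nRT / V.
nRT = 2.282 * 8.314 * 427 = 8101.278
P = 8101.278 / 26.33
P = 307.6824155 kPa, rounded to 4 dp:

307.6824 kPa


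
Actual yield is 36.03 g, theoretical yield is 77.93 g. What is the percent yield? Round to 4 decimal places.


% yield = 100 * actual / theoretical
% yield = 100 * 36.03 / 77.93
% yield = 46.23379956 %, rounded to 4 dp:

46.2338 %


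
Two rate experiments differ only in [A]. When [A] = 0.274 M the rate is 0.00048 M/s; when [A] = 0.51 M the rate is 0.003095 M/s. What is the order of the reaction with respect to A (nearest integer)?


Rate is proportional to [A]^n, so rate2/rate1 = ([A]2/[A]1)^n. Take logs to solve for n.
rate2/rate1 = 0.003095 / 0.00048 = 6.4479
[A]2/[A]1 = 0.51 / 0.274 = 1.8613
n = ln(6.4479) / ln(1.8613) = 3.0
Nearest integer order:

3


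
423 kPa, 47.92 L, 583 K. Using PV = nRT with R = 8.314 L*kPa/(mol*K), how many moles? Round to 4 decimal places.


PV = nRT, solve for n = PV / (RT).
PV = 423 * 47.92 = 20270.16
RT = 8.314 * 583 = 4847.062
n = 20270.16 / 4847.062
n = 4.18194774 mol, rounded to 4 dp:

4.1819 mol


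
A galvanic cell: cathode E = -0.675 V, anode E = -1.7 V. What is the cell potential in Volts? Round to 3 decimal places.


Standard cell potential: E_cell = E_cathode - E_anode.
E_cell = -0.675 - (-1.7)
E_cell = 1.025 V, rounded to 3 dp:

1.025 V


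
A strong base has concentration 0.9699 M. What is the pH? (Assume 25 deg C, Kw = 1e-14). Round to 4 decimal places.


A strong base dissociates completely, so [OH-] equals the given concentration.
pOH = -log10([OH-]) = -log10(0.9699) = 0.013273
pH = 14 - pOH = 14 - 0.013273
pH = 13.986727, rounded to 4 dp:

13.9867


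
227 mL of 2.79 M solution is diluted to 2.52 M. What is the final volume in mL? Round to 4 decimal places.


Dilution: M1*V1 = M2*V2, solve for V2.
V2 = M1*V1 / M2
V2 = 2.79 * 227 / 2.52
V2 = 633.33 / 2.52
V2 = 251.32142857 mL, rounded to 4 dp:

251.3214 mL


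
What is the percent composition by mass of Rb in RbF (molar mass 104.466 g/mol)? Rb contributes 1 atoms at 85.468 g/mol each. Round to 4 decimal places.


pct = 100 * (n_elem * M_elem) / M_total
mass_contribution = 1 * 85.468 = 85.468 g/mol
pct = 100 * 85.468 / 104.466
pct = 81.81417878 %, rounded to 4 dp:

81.8142 %


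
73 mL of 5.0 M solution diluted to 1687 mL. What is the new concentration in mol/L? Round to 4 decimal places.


Dilution: M1*V1 = M2*V2, solve for M2.
M2 = M1*V1 / V2
M2 = 5.0 * 73 / 1687
M2 = 365.0 / 1687
M2 = 0.2163604 mol/L, rounded to 4 dp:

0.2164 mol/L


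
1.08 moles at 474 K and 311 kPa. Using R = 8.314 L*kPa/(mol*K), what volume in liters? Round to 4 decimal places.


PV = nRT, solve for V = nRT / P.
nRT = 1.08 * 8.314 * 474 = 4256.1029
V = 4256.1029 / 311
V = 13.68521833 L, rounded to 4 dp:

13.6852 L


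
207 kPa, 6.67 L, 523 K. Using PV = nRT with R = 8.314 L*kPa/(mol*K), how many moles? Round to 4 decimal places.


PV = nRT, solve for n = PV / (RT).
PV = 207 * 6.67 = 1380.69
RT = 8.314 * 523 = 4348.222
n = 1380.69 / 4348.222
n = 0.31752979 mol, rounded to 4 dp:

0.3175 mol


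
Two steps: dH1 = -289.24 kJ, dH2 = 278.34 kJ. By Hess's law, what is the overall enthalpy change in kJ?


Hess's law: enthalpy is a state function, so add the step enthalpies.
dH_total = dH1 + dH2 = -289.24 + (278.34)
dH_total = -10.9 kJ:

-10.90 kJ


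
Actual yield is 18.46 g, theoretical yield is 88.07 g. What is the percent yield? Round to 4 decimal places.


% yield = 100 * actual / theoretical
% yield = 100 * 18.46 / 88.07
% yield = 20.96059952 %, rounded to 4 dp:

20.9606 %


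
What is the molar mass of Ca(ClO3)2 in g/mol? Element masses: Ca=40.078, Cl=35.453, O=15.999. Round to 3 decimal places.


M = sum(count * atomic_mass) over atoms.
M = 1*40.078 + 2*35.453 + 6*15.999
M = 40.078 + 70.906 + 95.994
M = 206.978 g/mol, rounded to 3 dp:

206.978 g/mol


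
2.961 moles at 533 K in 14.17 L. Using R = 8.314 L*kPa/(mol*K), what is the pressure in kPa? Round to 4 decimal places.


PV = nRT, solve for P = nRT / V.
nRT = 2.961 * 8.314 * 533 = 13121.2629
P = 13121.2629 / 14.17
P = 925.9889132 kPa, rounded to 4 dp:

925.9889 kPa


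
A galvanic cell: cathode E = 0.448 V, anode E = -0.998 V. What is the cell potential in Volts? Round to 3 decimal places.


Standard cell potential: E_cell = E_cathode - E_anode.
E_cell = 0.448 - (-0.998)
E_cell = 1.446 V, rounded to 3 dp:

1.446 V


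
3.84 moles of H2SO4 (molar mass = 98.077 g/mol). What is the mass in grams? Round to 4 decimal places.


mass = n * M
mass = 3.84 * 98.077
mass = 376.61568 g, rounded to 4 dp:

376.6157 g


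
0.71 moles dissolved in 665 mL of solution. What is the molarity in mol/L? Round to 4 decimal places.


Convert volume to liters: V_L = V_mL / 1000.
V_L = 665 / 1000 = 0.665 L
M = n / V_L = 0.71 / 0.665
M = 1.06766917 mol/L, rounded to 4 dp:

1.0677 mol/L


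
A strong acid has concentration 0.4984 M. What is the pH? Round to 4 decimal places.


A strong acid dissociates completely, so [H+] equals the given concentration.
pH = -log10([H+]) = -log10(0.4984)
pH = 0.30242197, rounded to 4 dp:

0.3024


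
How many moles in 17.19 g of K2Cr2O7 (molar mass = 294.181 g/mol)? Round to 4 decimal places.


n = mass / M
n = 17.19 / 294.181
n = 0.05843341 mol, rounded to 4 dp:

0.0584 mol


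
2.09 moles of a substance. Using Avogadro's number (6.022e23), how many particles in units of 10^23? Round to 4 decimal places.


N = n * NA, then divide by 1e23 for the requested units.
N / 1e23 = n * 6.022
N / 1e23 = 2.09 * 6.022
N / 1e23 = 12.58598, rounded to 4 dp:

12.5860


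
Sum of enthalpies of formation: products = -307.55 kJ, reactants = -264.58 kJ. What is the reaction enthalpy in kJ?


dH_rxn = sum(dH_f products) - sum(dH_f reactants)
dH_rxn = -307.55 - (-264.58)
dH_rxn = -42.97 kJ:

-42.97 kJ


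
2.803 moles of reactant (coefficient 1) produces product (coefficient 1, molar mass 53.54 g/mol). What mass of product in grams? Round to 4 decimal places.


Use the coefficient ratio to convert reactant moles to product moles, then multiply by the product's molar mass.
moles_P = moles_R * (coeff_P / coeff_R) = 2.803 * (1/1) = 2.803
mass_P = moles_P * M_P = 2.803 * 53.54
mass_P = 150.07262 g, rounded to 4 dp:

150.0726 g


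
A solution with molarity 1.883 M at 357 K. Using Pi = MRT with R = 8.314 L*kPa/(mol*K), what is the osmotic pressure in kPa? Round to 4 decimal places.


Osmotic pressure (van't Hoff): Pi = M*R*T.
RT = 8.314 * 357 = 2968.098
Pi = 1.883 * 2968.098
Pi = 5588.928534 kPa, rounded to 4 dp:

5588.9285 kPa


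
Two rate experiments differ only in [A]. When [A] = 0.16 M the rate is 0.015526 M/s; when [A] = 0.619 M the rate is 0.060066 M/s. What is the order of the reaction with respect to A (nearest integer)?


Rate is proportional to [A]^n, so rate2/rate1 = ([A]2/[A]1)^n. Take logs to solve for n.
rate2/rate1 = 0.060066 / 0.015526 = 3.8687
[A]2/[A]1 = 0.619 / 0.16 = 3.8687
n = ln(3.8687) / ln(3.8687) = 1.0
Nearest integer order:

1


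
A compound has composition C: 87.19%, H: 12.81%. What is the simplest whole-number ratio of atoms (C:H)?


Assume 100 g of compound, divide each mass% by atomic mass to get moles, then normalize by the smallest to get a raw atom ratio.
Moles per 100 g: C: 87.19/12.011 = 7.2592, H: 12.81/1.008 = 12.7083
Raw ratio (divide by min = 7.2592): C: 1.0, H: 1.751
Multiply by 4 to clear fractions: C: 4.0 ~= 4, H: 7.003 ~= 7
Reduce by GCD to get the simplest whole-number ratio:

4:7


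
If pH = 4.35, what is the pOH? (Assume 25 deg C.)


At 25 deg C, pH + pOH = 14.
pOH = 14 - pH = 14 - 4.35
pOH = 9.65:

9.65


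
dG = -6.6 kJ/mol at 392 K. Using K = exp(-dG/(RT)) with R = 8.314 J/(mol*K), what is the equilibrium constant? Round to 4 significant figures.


dG is in kJ/mol; multiply by 1000 to match R in J/(mol*K).
RT = 8.314 * 392 = 3259.088 J/mol
exponent = -dG*1000 / (RT) = -(-6.6*1000) / 3259.088 = 2.02510641
K = exp(2.02510641)
K = 7.5769172, rounded to 4 significant figures:

7.577


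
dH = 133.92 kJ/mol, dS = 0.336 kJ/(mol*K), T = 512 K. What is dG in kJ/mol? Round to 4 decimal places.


Gibbs: dG = dH - T*dS (consistent units, dS already in kJ/(mol*K)).
T*dS = 512 * 0.336 = 172.032
dG = 133.92 - (172.032)
dG = -38.112 kJ/mol, rounded to 4 dp:

-38.1120 kJ/mol


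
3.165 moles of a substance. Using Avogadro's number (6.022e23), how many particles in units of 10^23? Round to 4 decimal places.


N = n * NA, then divide by 1e23 for the requested units.
N / 1e23 = n * 6.022
N / 1e23 = 3.165 * 6.022
N / 1e23 = 19.05963, rounded to 4 dp:

19.0596


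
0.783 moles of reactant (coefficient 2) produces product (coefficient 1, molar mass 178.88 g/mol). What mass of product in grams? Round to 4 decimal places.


Use the coefficient ratio to convert reactant moles to product moles, then multiply by the product's molar mass.
moles_P = moles_R * (coeff_P / coeff_R) = 0.783 * (1/2) = 0.3915
mass_P = moles_P * M_P = 0.3915 * 178.88
mass_P = 70.03152 g, rounded to 4 dp:

70.0315 g


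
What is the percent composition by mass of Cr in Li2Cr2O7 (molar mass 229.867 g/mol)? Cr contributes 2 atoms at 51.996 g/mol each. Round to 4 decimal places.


pct = 100 * (n_elem * M_elem) / M_total
mass_contribution = 2 * 51.996 = 103.992 g/mol
pct = 100 * 103.992 / 229.867
pct = 45.24007361 %, rounded to 4 dp:

45.2401 %


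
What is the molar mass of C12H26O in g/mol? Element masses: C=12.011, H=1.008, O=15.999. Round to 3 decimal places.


M = sum(count * atomic_mass) over atoms.
M = 12*12.011 + 26*1.008 + 1*15.999
M = 144.132 + 26.208 + 15.999
M = 186.339 g/mol, rounded to 3 dp:

186.339 g/mol


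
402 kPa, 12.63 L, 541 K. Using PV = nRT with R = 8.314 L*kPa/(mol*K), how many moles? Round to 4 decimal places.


PV = nRT, solve for n = PV / (RT).
PV = 402 * 12.63 = 5077.26
RT = 8.314 * 541 = 4497.874
n = 5077.26 / 4497.874
n = 1.1288133 mol, rounded to 4 dp:

1.1288 mol


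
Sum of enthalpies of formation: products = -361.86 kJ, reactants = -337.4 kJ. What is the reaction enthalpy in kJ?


dH_rxn = sum(dH_f products) - sum(dH_f reactants)
dH_rxn = -361.86 - (-337.4)
dH_rxn = -24.46 kJ:

-24.46 kJ


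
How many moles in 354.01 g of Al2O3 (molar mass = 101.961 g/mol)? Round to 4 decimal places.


n = mass / M
n = 354.01 / 101.961
n = 3.47201381 mol, rounded to 4 dp:

3.4720 mol


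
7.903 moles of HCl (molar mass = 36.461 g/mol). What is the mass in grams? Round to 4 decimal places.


mass = n * M
mass = 7.903 * 36.461
mass = 288.151283 g, rounded to 4 dp:

288.1513 g


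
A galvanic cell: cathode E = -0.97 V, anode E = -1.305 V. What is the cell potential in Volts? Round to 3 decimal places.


Standard cell potential: E_cell = E_cathode - E_anode.
E_cell = -0.97 - (-1.305)
E_cell = 0.335 V, rounded to 3 dp:

0.335 V


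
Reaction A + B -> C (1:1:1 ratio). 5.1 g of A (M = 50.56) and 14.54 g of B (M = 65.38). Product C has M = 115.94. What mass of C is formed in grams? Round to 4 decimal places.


Find moles of each reactant; the smaller value is the limiting reagent in a 1:1:1 reaction, so moles_C equals moles of the limiter.
n_A = mass_A / M_A = 5.1 / 50.56 = 0.10087 mol
n_B = mass_B / M_B = 14.54 / 65.38 = 0.222392 mol
Limiting reagent: A (smaller), n_limiting = 0.10087 mol
mass_C = n_limiting * M_C = 0.10087 * 115.94
mass_C = 11.6948678 g, rounded to 4 dp:

11.6949 g


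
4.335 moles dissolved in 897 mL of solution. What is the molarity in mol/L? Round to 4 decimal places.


Convert volume to liters: V_L = V_mL / 1000.
V_L = 897 / 1000 = 0.897 L
M = n / V_L = 4.335 / 0.897
M = 4.83277592 mol/L, rounded to 4 dp:

4.8328 mol/L


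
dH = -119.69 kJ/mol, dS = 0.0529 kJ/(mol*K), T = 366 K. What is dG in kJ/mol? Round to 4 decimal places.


Gibbs: dG = dH - T*dS (consistent units, dS already in kJ/(mol*K)).
T*dS = 366 * 0.0529 = 19.3614
dG = -119.69 - (19.3614)
dG = -139.0514 kJ/mol, rounded to 4 dp:

-139.0514 kJ/mol


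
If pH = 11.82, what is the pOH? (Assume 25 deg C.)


At 25 deg C, pH + pOH = 14.
pOH = 14 - pH = 14 - 11.82
pOH = 2.18:

2.18


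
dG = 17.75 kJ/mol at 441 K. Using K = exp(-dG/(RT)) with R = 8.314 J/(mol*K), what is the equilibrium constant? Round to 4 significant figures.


dG is in kJ/mol; multiply by 1000 to match R in J/(mol*K).
RT = 8.314 * 441 = 3666.474 J/mol
exponent = -dG*1000 / (RT) = -(17.75*1000) / 3666.474 = -4.84116347
K = exp(-4.84116347)
K = 0.0078978598, rounded to 4 significant figures:

0.007898


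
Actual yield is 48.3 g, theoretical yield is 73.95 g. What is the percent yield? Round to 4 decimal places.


% yield = 100 * actual / theoretical
% yield = 100 * 48.3 / 73.95
% yield = 65.31440162 %, rounded to 4 dp:

65.3144 %


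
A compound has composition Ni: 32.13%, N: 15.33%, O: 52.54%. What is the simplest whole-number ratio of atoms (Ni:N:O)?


Assume 100 g of compound, divide each mass% by atomic mass to get moles, then normalize by the smallest to get a raw atom ratio.
Moles per 100 g: Ni: 32.13/58.693 = 0.5474, N: 15.33/14.007 = 1.0945, O: 52.54/15.999 = 3.284
Raw ratio (divide by min = 0.5474): Ni: 1.0, N: 1.999, O: 5.999
Multiply by 1 to clear fractions: Ni: 1.0 ~= 1, N: 1.999 ~= 2, O: 5.999 ~= 6
Reduce by GCD to get the simplest whole-number ratio:

1:2:6


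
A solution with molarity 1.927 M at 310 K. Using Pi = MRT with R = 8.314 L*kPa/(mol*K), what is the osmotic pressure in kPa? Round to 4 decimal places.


Osmotic pressure (van't Hoff): Pi = M*R*T.
RT = 8.314 * 310 = 2577.34
Pi = 1.927 * 2577.34
Pi = 4966.53418 kPa, rounded to 4 dp:

4966.5342 kPa


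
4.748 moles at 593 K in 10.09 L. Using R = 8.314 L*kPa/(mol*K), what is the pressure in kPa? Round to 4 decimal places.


PV = nRT, solve for P = nRT / V.
nRT = 4.748 * 8.314 * 593 = 23408.5991
P = 23408.5991 / 10.09
P = 2319.9800892 kPa, rounded to 4 dp:

2319.9801 kPa


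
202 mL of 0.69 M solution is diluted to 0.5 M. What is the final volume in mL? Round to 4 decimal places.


Dilution: M1*V1 = M2*V2, solve for V2.
V2 = M1*V1 / M2
V2 = 0.69 * 202 / 0.5
V2 = 139.38 / 0.5
V2 = 278.76 mL, rounded to 4 dp:

278.7600 mL


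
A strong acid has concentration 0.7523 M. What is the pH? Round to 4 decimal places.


A strong acid dissociates completely, so [H+] equals the given concentration.
pH = -log10([H+]) = -log10(0.7523)
pH = 0.12360894, rounded to 4 dp:

0.1236


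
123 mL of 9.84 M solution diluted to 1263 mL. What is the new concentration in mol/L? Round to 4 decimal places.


Dilution: M1*V1 = M2*V2, solve for M2.
M2 = M1*V1 / V2
M2 = 9.84 * 123 / 1263
M2 = 1210.32 / 1263
M2 = 0.95828979 mol/L, rounded to 4 dp:

0.9583 mol/L


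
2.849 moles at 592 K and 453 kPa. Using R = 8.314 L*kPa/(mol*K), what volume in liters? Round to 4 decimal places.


PV = nRT, solve for V = nRT / P.
nRT = 2.849 * 8.314 * 592 = 14022.4589
V = 14022.4589 / 453
V = 30.95465541 L, rounded to 4 dp:

30.9547 L


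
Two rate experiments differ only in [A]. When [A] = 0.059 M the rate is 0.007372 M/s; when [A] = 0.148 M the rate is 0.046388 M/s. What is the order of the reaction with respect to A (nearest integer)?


Rate is proportional to [A]^n, so rate2/rate1 = ([A]2/[A]1)^n. Take logs to solve for n.
rate2/rate1 = 0.046388 / 0.007372 = 6.2925
[A]2/[A]1 = 0.148 / 0.059 = 2.5085
n = ln(6.2925) / ln(2.5085) = 2.0
Nearest integer order:

2


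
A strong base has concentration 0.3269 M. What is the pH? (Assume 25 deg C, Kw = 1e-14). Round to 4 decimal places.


A strong base dissociates completely, so [OH-] equals the given concentration.
pOH = -log10([OH-]) = -log10(0.3269) = 0.485585
pH = 14 - pOH = 14 - 0.485585
pH = 13.514415, rounded to 4 dp:

13.5144


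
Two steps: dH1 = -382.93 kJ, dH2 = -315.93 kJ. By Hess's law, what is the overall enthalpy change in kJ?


Hess's law: enthalpy is a state function, so add the step enthalpies.
dH_total = dH1 + dH2 = -382.93 + (-315.93)
dH_total = -698.86 kJ:

-698.86 kJ


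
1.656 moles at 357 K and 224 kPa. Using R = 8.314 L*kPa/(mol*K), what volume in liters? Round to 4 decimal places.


PV = nRT, solve for V = nRT / P.
nRT = 1.656 * 8.314 * 357 = 4915.1703
V = 4915.1703 / 224
V = 21.94272455 L, rounded to 4 dp:

21.9427 L


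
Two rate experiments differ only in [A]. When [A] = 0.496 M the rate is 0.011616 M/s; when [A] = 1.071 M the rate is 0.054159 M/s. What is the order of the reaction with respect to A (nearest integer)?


Rate is proportional to [A]^n, so rate2/rate1 = ([A]2/[A]1)^n. Take logs to solve for n.
rate2/rate1 = 0.054159 / 0.011616 = 4.6624
[A]2/[A]1 = 1.071 / 0.496 = 2.1593
n = ln(4.6624) / ln(2.1593) = 2.0
Nearest integer order:

2


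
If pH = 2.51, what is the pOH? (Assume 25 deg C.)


At 25 deg C, pH + pOH = 14.
pOH = 14 - pH = 14 - 2.51
pOH = 11.49:

11.49


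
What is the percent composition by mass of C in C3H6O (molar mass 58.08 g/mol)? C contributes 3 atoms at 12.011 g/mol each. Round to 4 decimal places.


pct = 100 * (n_elem * M_elem) / M_total
mass_contribution = 3 * 12.011 = 36.033 g/mol
pct = 100 * 36.033 / 58.08
pct = 62.04028926 %, rounded to 4 dp:

62.0403 %


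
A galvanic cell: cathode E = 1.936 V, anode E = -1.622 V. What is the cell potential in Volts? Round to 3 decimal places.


Standard cell potential: E_cell = E_cathode - E_anode.
E_cell = 1.936 - (-1.622)
E_cell = 3.558 V, rounded to 3 dp:

3.558 V


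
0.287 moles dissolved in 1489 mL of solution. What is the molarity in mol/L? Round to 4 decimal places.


Convert volume to liters: V_L = V_mL / 1000.
V_L = 1489 / 1000 = 1.489 L
M = n / V_L = 0.287 / 1.489
M = 0.19274681 mol/L, rounded to 4 dp:

0.1927 mol/L


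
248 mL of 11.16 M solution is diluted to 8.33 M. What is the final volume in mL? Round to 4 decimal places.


Dilution: M1*V1 = M2*V2, solve for V2.
V2 = M1*V1 / M2
V2 = 11.16 * 248 / 8.33
V2 = 2767.68 / 8.33
V2 = 332.2545018 mL, rounded to 4 dp:

332.2545 mL


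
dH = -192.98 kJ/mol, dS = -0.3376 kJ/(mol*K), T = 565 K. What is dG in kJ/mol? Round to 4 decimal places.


Gibbs: dG = dH - T*dS (consistent units, dS already in kJ/(mol*K)).
T*dS = 565 * -0.3376 = -190.744
dG = -192.98 - (-190.744)
dG = -2.236 kJ/mol, rounded to 4 dp:

-2.2360 kJ/mol


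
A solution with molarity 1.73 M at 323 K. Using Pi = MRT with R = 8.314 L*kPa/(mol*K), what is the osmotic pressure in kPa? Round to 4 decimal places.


Osmotic pressure (van't Hoff): Pi = M*R*T.
RT = 8.314 * 323 = 2685.422
Pi = 1.73 * 2685.422
Pi = 4645.78006 kPa, rounded to 4 dp:

4645.7801 kPa


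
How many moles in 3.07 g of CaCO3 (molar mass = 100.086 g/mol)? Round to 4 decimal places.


n = mass / M
n = 3.07 / 100.086
n = 0.03067362 mol, rounded to 4 dp:

0.0307 mol


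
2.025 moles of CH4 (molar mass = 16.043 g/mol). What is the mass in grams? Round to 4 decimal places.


mass = n * M
mass = 2.025 * 16.043
mass = 32.487075 g, rounded to 4 dp:

32.4871 g


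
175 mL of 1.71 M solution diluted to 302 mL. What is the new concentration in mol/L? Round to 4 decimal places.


Dilution: M1*V1 = M2*V2, solve for M2.
M2 = M1*V1 / V2
M2 = 1.71 * 175 / 302
M2 = 299.25 / 302
M2 = 0.99089404 mol/L, rounded to 4 dp:

0.9909 mol/L


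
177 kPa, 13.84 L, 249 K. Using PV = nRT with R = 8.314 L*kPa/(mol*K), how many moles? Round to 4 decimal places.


PV = nRT, solve for n = PV / (RT).
PV = 177 * 13.84 = 2449.68
RT = 8.314 * 249 = 2070.186
n = 2449.68 / 2070.186
n = 1.18331396 mol, rounded to 4 dp:

1.1833 mol


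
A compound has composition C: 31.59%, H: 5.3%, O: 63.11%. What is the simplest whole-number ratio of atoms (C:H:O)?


Assume 100 g of compound, divide each mass% by atomic mass to get moles, then normalize by the smallest to get a raw atom ratio.
Moles per 100 g: C: 31.59/12.011 = 2.6301, H: 5.3/1.008 = 5.2579, O: 63.11/15.999 = 3.9446
Raw ratio (divide by min = 2.6301): C: 1.0, H: 1.999, O: 1.5
Multiply by 2 to clear fractions: C: 2.0 ~= 2, H: 3.998 ~= 4, O: 3.0 ~= 3
Reduce by GCD to get the simplest whole-number ratio:

2:4:3


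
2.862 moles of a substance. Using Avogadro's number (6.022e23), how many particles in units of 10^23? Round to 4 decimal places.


N = n * NA, then divide by 1e23 for the requested units.
N / 1e23 = n * 6.022
N / 1e23 = 2.862 * 6.022
N / 1e23 = 17.234964, rounded to 4 dp:

17.2350


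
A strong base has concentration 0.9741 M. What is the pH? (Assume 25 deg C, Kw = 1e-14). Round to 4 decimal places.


A strong base dissociates completely, so [OH-] equals the given concentration.
pOH = -log10([OH-]) = -log10(0.9741) = 0.011396
pH = 14 - pOH = 14 - 0.011396
pH = 13.988604, rounded to 4 dp:

13.9886


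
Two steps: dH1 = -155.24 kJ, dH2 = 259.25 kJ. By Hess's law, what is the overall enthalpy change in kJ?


Hess's law: enthalpy is a state function, so add the step enthalpies.
dH_total = dH1 + dH2 = -155.24 + (259.25)
dH_total = 104.01 kJ:

104.01 kJ


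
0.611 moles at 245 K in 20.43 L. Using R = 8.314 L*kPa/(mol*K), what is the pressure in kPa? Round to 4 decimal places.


PV = nRT, solve for P = nRT / V.
nRT = 0.611 * 8.314 * 245 = 1244.5642
P = 1244.5642 / 20.43
P = 60.91846304 kPa, rounded to 4 dp:

60.9185 kPa


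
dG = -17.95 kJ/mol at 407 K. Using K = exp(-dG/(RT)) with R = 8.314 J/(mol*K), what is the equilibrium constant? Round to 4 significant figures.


dG is in kJ/mol; multiply by 1000 to match R in J/(mol*K).
RT = 8.314 * 407 = 3383.798 J/mol
exponent = -dG*1000 / (RT) = -(-17.95*1000) / 3383.798 = 5.30469017
K = exp(5.30469017)
K = 201.27863, rounded to 4 significant figures:

201.3


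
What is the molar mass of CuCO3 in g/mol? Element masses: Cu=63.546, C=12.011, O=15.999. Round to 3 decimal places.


M = sum(count * atomic_mass) over atoms.
M = 1*63.546 + 1*12.011 + 3*15.999
M = 63.546 + 12.011 + 47.997
M = 123.554 g/mol, rounded to 3 dp:

123.554 g/mol


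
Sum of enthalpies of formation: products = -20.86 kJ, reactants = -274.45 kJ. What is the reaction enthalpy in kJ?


dH_rxn = sum(dH_f products) - sum(dH_f reactants)
dH_rxn = -20.86 - (-274.45)
dH_rxn = 253.59 kJ:

253.59 kJ


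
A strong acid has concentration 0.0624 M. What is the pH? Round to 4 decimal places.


A strong acid dissociates completely, so [H+] equals the given concentration.
pH = -log10([H+]) = -log10(0.0624)
pH = 1.20481541, rounded to 4 dp:

1.2048


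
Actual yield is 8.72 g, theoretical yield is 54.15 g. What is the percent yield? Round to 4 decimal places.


% yield = 100 * actual / theoretical
% yield = 100 * 8.72 / 54.15
% yield = 16.10341644 %, rounded to 4 dp:

16.1034 %


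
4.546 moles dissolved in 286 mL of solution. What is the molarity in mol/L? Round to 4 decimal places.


Convert volume to liters: V_L = V_mL / 1000.
V_L = 286 / 1000 = 0.286 L
M = n / V_L = 4.546 / 0.286
M = 15.8951049 mol/L, rounded to 4 dp:

15.8951 mol/L


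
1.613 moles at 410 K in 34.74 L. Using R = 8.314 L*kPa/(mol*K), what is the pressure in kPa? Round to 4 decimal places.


PV = nRT, solve for P = nRT / V.
nRT = 1.613 * 8.314 * 410 = 5498.2976
P = 5498.2976 / 34.74
P = 158.26993667 kPa, rounded to 4 dp:

158.2699 kPa


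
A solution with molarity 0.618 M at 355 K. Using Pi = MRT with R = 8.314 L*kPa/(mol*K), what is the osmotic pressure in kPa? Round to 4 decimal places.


Osmotic pressure (van't Hoff): Pi = M*R*T.
RT = 8.314 * 355 = 2951.47
Pi = 0.618 * 2951.47
Pi = 1824.00846 kPa, rounded to 4 dp:

1824.0085 kPa


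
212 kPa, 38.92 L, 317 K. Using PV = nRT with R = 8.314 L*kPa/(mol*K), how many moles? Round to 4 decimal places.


PV = nRT, solve for n = PV / (RT).
PV = 212 * 38.92 = 8251.04
RT = 8.314 * 317 = 2635.538
n = 8251.04 / 2635.538
n = 3.13068527 mol, rounded to 4 dp:

3.1307 mol


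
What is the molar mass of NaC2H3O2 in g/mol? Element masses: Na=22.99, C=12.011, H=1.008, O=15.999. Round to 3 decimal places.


M = sum(count * atomic_mass) over atoms.
M = 1*22.99 + 2*12.011 + 3*1.008 + 2*15.999
M = 22.99 + 24.022 + 3.024 + 31.998
M = 82.034 g/mol, rounded to 3 dp:

82.034 g/mol


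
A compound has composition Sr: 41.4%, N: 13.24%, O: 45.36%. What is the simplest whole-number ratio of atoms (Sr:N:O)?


Assume 100 g of compound, divide each mass% by atomic mass to get moles, then normalize by the smallest to get a raw atom ratio.
Moles per 100 g: Sr: 41.4/87.62 = 0.4725, N: 13.24/14.007 = 0.9452, O: 45.36/15.999 = 2.8352
Raw ratio (divide by min = 0.4725): Sr: 1.0, N: 2.001, O: 6.0
Multiply by 1 to clear fractions: Sr: 1.0 ~= 1, N: 2.001 ~= 2, O: 6.0 ~= 6
Reduce by GCD to get the simplest whole-number ratio:

1:2:6


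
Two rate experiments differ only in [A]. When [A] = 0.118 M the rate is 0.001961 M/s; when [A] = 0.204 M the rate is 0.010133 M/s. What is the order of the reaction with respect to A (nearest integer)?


Rate is proportional to [A]^n, so rate2/rate1 = ([A]2/[A]1)^n. Take logs to solve for n.
rate2/rate1 = 0.010133 / 0.001961 = 5.1673
[A]2/[A]1 = 0.204 / 0.118 = 1.7288
n = ln(5.1673) / ln(1.7288) = 3.0
Nearest integer order:

3


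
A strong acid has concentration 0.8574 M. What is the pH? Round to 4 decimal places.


A strong acid dissociates completely, so [H+] equals the given concentration.
pH = -log10([H+]) = -log10(0.8574)
pH = 0.06681652, rounded to 4 dp:

0.0668


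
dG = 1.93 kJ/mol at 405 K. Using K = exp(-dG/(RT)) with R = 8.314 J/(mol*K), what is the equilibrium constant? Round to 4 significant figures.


dG is in kJ/mol; multiply by 1000 to match R in J/(mol*K).
RT = 8.314 * 405 = 3367.17 J/mol
exponent = -dG*1000 / (RT) = -(1.93*1000) / 3367.17 = -0.57318163
K = exp(-0.57318163)
K = 0.56372901, rounded to 4 significant figures:

0.5637
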